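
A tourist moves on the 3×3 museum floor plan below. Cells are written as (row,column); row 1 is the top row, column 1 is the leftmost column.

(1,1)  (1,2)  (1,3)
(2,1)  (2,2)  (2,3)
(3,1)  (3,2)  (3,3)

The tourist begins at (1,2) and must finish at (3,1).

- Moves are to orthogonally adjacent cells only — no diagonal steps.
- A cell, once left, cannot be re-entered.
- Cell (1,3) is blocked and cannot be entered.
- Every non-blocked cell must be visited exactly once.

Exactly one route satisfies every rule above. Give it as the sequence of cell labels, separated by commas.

(1,2), (1,1), (2,1), (2,2), (2,3), (3,3), (3,2), (3,1)

Need to visit all 8 open cells exactly once, starting at (1,2) and ending at (3,1).
Route from (1,2): left to (1,1), down to (2,1), 2× right (reaching (2,3)), down to (3,3), 2× left (reaching (3,1)) — 7 moves in all.
Check: all 8 open cells covered.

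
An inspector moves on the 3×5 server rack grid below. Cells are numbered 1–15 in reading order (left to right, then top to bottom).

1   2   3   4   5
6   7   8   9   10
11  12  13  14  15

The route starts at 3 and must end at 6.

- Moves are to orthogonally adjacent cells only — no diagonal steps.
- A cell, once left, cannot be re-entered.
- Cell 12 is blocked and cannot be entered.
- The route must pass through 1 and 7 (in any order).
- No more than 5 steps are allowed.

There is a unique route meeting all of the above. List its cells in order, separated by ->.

The 5-move cap with required stops at 1, 7 leaves no slack for detours.
Route from 3: down 1 to 8, left 1 to 7, up 1 to 2, left 1 to 1, down 1 to 6 — 5 moves in all.
Check: all required cells visited; 5 ≤ 5 moves.

3 -> 8 -> 7 -> 2 -> 1 -> 6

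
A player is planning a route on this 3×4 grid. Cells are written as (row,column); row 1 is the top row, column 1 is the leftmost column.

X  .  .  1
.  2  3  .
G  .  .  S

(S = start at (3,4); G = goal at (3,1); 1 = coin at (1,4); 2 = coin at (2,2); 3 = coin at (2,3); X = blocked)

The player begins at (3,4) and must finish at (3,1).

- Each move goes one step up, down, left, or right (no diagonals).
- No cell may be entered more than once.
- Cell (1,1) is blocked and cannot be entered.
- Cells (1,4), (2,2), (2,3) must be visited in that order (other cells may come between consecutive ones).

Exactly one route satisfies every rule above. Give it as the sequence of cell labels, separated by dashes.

(3,4) - (2,4) - (1,4) - (1,3) - (1,2) - (2,2) - (2,3) - (3,3) - (3,2) - (3,1)

The waypoints must appear in the order (1,4), (2,2), (2,3), with no cell reused.
Route from (3,4): up 2 to (1,4), left 2 to (1,2), down 1 to (2,2), right 1 to (2,3), down 1 to (3,3), left 2 to (3,1) — 9 moves in all.
Check: order respected (1 at step 2, 2 at step 5, 3 at step 6).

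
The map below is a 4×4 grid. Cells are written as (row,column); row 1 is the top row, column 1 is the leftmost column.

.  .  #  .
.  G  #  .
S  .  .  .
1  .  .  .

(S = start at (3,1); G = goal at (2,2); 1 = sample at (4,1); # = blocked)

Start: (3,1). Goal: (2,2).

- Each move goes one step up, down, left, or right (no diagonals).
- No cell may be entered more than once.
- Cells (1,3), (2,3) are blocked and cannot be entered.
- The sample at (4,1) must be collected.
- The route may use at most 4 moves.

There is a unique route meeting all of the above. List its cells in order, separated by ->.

The budget equals the shortest possible length, so every move has to be on a shortest route through the required cells.
Route from (3,1): down to (4,1), right to (4,2), 2× up (reaching (2,2)) — 4 moves in all.
Check: all required cells visited; 4 ≤ 4 moves.

(3,1) -> (4,1) -> (4,2) -> (3,2) -> (2,2)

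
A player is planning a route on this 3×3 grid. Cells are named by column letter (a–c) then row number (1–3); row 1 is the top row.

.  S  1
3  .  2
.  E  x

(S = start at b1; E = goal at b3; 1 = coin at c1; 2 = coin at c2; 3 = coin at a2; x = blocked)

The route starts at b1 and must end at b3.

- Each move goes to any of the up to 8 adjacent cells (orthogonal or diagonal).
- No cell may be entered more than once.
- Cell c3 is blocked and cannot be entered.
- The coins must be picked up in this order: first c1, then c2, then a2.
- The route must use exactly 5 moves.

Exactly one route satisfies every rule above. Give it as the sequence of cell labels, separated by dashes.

The waypoints must appear in the order c1, c2, a2, with no cell reused.
Route from b1: right to c1, down to c2, 2× left (reaching a2), down-right to b3 — 5 moves in all.
Check: order respected (1 at step 1, 2 at step 2, 3 at step 4); 5 moves as required.

b1 - c1 - c2 - b2 - a2 - b3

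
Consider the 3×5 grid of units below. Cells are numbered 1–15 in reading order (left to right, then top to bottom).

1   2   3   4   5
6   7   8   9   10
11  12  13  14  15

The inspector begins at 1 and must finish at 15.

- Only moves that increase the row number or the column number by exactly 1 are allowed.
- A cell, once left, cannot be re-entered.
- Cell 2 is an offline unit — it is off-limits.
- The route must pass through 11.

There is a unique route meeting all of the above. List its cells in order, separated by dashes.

Moves only go right or down, so the column and row indices never decrease.
Route from 1: 2× down (reaching 11), 4× right (reaching 15) — 6 moves in all.
Check: all required cells visited.

1 - 6 - 11 - 12 - 13 - 14 - 15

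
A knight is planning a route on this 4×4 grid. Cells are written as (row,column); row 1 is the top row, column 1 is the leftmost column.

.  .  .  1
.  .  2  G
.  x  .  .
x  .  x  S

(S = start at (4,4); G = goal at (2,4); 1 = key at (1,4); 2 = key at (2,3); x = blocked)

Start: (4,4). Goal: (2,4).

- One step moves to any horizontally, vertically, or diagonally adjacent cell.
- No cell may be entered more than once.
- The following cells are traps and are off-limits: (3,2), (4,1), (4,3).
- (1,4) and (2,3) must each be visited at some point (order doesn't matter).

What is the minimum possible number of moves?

Any route passes through (1,4) and (2,3) in some order between (4,4) and (2,4). Summing Chebyshev distances along each leg and taking the cheapest ordering ((4,4) → (2,3) → (1,4) → (2,4)) gives a lower bound of 2 + 1 + 1 = 4 moves.
A route of 4 moves achieves this: (4,4) → (3,3) → (2,3) → (1,4) → (2,4).
Since 4 matches the lower bound, it is optimal.

4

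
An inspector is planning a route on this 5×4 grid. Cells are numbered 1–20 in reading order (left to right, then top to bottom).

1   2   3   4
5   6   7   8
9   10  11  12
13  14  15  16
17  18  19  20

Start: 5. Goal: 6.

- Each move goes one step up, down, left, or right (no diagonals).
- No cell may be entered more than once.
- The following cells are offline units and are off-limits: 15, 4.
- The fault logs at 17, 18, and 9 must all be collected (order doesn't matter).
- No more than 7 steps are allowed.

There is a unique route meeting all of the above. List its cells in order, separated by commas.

The 7-move cap with required stops at 17, 18, 9 leaves no slack for detours.
Route from 5: down 3 to 17, right 1 to 18, up 3 to 6 — 7 moves in all.
Check: all required cells visited; 7 ≤ 7 moves.

5, 9, 13, 17, 18, 14, 10, 6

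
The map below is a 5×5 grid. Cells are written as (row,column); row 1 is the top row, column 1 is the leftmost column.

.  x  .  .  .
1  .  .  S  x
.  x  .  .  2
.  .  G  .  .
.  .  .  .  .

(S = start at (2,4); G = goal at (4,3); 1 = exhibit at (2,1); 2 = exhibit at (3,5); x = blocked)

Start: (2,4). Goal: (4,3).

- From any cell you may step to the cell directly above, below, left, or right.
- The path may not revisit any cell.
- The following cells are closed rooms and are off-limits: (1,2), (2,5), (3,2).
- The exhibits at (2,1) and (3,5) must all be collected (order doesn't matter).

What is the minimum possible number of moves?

15

Any route passes through (2,1) and (3,5) in some order between (2,4) and (4,3). Summing Manhattan distances along each leg and taking the cheapest ordering ((2,4) → (2,1) → (3,5) → (4,3)) gives a lower bound of 3 + 5 + 3 = 11 moves.
The shortest route satisfying every rule uses 15 moves: (2,4) → (3,4) → (3,5) → (4,5) → (5,5) → (5,4) → (5,3) → (5,2) → (4,2) → (4,1) → (3,1) → (2,1) → (2,2) → (2,3) → (3,3) → (4,3).
The no-revisit rule (legs can't share cells) pushes the minimum above the 11-move bound; an exhaustive check rules out every length from 11 to 14 (on a 4-connected grid the length of any start-to-goal walk has the same parity as the Manhattan bound, so only lengths 11, 13, 15, … need checking), leaving 15 as the minimum.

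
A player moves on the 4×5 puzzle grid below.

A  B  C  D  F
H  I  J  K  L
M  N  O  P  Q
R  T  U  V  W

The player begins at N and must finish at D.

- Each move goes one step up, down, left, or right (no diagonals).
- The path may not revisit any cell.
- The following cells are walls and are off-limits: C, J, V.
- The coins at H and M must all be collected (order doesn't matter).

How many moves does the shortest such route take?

Any route passes through H and M in some order between N and D. Summing Manhattan distances along each leg and taking the cheapest ordering (N → M → H → D) gives a lower bound of 1 + 1 + 4 = 6 moves.
That bound ignores the blocked cells. Measuring each leg by the fewest moves that actually steer around them (N→H: 2; H→M: 1; M→D: 5) raises the lower bound to 8.
The shortest route satisfying every rule uses 10 moves: N → I → H → M → R → T → U → O → P → K → D.
The bound of 8 isn't tight here; checking systematically, no route of length 8 through 9 satisfies every constraint, so 10 is the minimum.

10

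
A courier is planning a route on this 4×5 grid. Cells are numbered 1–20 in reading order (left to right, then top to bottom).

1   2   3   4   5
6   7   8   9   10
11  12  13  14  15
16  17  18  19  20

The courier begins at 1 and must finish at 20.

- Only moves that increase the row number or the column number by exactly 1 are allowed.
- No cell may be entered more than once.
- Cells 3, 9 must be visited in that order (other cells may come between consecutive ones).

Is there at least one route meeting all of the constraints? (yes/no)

One route that works: 1 → 2 → 3 → 8 → 9 → 14 → 19 → 20.

yes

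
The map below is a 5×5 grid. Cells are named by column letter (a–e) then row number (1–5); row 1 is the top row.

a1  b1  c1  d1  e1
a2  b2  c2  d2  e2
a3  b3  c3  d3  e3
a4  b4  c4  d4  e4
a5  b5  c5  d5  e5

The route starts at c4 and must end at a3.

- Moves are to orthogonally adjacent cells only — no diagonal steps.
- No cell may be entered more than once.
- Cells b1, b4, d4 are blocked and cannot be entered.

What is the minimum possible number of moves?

The Manhattan distance from c4 to a3 is |4−3| + |3−1| = 3, so at least 3 moves are needed.
A route of 3 moves achieves this: c4 → c3 → b3 → a3.
Since 3 matches the lower bound, it is optimal.

3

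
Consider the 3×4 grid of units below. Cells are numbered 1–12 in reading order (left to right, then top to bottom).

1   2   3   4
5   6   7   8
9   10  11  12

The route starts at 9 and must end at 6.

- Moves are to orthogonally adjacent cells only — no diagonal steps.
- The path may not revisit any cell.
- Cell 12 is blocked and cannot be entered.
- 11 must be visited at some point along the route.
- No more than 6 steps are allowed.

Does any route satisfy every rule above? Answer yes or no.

One route that works: 9 → 10 → 11 → 7 → 6.

yes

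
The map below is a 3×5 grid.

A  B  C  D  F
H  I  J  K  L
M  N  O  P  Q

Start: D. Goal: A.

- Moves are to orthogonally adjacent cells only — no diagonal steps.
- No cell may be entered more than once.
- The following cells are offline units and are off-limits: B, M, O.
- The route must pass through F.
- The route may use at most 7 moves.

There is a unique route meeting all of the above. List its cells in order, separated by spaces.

D F L K J I H A

The 7-move cap with required stops at F leaves no slack for detours.
Route from D: right to F, down to L, 4× left (reaching H), up to A — 7 moves in all.
Check: all required cells visited; 7 ≤ 7 moves.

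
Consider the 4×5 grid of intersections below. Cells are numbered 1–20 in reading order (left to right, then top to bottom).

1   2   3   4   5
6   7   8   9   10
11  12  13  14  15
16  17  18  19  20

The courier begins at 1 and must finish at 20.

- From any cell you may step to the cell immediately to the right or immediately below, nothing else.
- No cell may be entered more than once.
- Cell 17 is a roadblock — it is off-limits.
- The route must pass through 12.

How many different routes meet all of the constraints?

A right/down-only route from 1 to 20 makes exactly 3 down-moves and 4 right-moves in some order.
With no other constraints that would be C(7,3) = 35 routes.
Split at 12 and multiply the segment counts (each segment already excludes blocked cells): 1→12: 3; 12→20: 3; product = 9.
That gives 9 routes.

9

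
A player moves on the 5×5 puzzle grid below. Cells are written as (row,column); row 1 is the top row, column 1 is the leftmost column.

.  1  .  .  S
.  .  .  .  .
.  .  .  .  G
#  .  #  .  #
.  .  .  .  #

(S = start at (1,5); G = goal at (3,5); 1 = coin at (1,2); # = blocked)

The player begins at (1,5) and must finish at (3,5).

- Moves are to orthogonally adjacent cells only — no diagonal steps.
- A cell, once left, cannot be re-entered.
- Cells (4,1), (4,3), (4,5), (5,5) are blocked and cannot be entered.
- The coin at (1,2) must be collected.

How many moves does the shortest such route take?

Any route passes through (1,2) somewhere between (1,5) and (3,5). Summing Manhattan distances along the two legs ((1,5) → (1,2) → (3,5)) gives a lower bound of 3 + 5 = 8 moves.
A route of 8 moves achieves this: (1,5) → (1,4) → (1,3) → (1,2) → (2,2) → (3,2) → (3,3) → (3,4) → (3,5).
Since 8 matches the lower bound, it is optimal.

8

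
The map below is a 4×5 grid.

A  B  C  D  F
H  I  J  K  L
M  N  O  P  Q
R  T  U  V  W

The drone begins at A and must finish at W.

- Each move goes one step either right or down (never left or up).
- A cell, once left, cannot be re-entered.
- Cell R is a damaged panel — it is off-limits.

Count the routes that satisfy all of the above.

34

A right/down-only route from A to W makes exactly 3 down-moves and 4 right-moves in some order.
With no other constraints that would be C(7,3) = 35 routes.
Subtract routes through each blocked cell (inclusion–exclusion for overlaps): − through R: 1 → 34.
That gives 34 routes.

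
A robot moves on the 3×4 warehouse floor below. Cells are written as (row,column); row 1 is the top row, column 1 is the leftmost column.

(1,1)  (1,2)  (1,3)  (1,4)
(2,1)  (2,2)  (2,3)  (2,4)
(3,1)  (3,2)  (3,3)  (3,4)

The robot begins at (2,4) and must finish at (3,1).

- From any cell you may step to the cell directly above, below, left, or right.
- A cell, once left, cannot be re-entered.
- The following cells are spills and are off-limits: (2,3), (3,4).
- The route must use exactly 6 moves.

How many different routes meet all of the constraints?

Need simple routes of exactly 6 moves from (2,4) to (3,1) (Manhattan distance 4, so 1 moves are spent on a detour and 1 undoing it).
Enumerating: (2,4) (1,4) (1,3) (1,2) (2,2) (3,2) (3,1) | (2,4) (1,4) (1,3) (1,2) (2,2) (2,1) (3,1) | (2,4) (1,4) (1,3) (1,2) (1,1) (2,1) (3,1).
That gives 3 routes.

3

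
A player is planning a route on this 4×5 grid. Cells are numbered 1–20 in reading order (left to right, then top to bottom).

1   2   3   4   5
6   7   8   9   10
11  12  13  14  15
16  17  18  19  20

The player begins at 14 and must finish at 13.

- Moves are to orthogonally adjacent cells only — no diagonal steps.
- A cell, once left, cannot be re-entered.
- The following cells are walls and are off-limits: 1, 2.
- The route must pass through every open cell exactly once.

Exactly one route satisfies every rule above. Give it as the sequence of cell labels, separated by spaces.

14 9 8 3 4 5 10 15 20 19 18 17 16 11 6 7 12 13

Need to visit all 18 open cells exactly once, starting at 14 and ending at 13.
Cell 5 has only two open neighbours (10 and 4), so the path must pass straight through it: one of those is the cell it's entered from and the other is where it exits.
Route from 14: up to 9, left to 8, up to 3, 2× right (reaching 5), 3× down (reaching 20), 4× left (reaching 16), 2× up (reaching 6), right to 7, down to 12, right to 13 — 17 moves in all.
Check: all 18 open cells covered.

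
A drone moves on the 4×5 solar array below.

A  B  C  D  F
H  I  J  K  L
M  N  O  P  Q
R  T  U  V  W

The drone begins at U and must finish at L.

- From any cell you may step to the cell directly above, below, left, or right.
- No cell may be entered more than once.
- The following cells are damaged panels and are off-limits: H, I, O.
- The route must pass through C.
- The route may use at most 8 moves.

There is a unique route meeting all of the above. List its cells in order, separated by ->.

U -> V -> P -> K -> J -> C -> D -> F -> L

Any route must reach C and still end at L within 8 moves, so the order of the required stops is forced.
Route from U: right 1 to V, up 2 to K, left 1 to J, up 1 to C, right 2 to F, down 1 to L — 8 moves in all.
Check: all required cells visited; 8 ≤ 8 moves.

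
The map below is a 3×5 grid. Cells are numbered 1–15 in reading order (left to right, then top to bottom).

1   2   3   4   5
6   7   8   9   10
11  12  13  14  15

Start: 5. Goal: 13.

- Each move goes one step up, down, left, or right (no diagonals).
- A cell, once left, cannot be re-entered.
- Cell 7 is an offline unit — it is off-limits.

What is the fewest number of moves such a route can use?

4

The Manhattan distance from 5 to 13 is |1−3| + |5−3| = 4, so at least 4 moves are needed.
A route of 4 moves achieves this: 5 → 10 → 15 → 14 → 13.
Since 4 matches the lower bound, it is optimal.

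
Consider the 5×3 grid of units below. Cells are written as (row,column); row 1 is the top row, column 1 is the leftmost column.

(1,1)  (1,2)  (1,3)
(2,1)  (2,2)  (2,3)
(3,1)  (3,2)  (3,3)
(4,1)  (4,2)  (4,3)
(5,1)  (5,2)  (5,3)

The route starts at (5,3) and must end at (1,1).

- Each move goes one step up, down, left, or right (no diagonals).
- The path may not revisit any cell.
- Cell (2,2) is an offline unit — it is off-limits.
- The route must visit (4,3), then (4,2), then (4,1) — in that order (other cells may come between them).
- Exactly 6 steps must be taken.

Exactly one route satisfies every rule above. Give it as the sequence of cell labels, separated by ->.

The waypoints must appear in the order (4,3), (4,2), (4,1), with no cell reused.
Route from (5,3): up 1 to (4,3), left 2 to (4,1), up 3 to (1,1) — 6 moves in all.
Check: order respected ((4,3) at step 1, (4,2) at step 2, (4,1) at step 3); 6 moves as required.

(5,3) -> (4,3) -> (4,2) -> (4,1) -> (3,1) -> (2,1) -> (1,1)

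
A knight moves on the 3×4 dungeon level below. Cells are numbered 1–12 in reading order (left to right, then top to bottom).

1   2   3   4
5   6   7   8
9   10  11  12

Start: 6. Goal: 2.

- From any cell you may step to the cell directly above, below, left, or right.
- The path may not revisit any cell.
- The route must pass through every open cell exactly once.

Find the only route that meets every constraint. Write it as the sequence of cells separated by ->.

6 -> 7 -> 3 -> 4 -> 8 -> 12 -> 11 -> 10 -> 9 -> 5 -> 1 -> 2

Need to visit all 12 open cells exactly once, starting at 6 and ending at 2.
Cell 1 has only two open neighbours (5 and 2), so the path must pass straight through it: one of those is the cell it's entered from and the other is where it exits.
Route from 6: right 1 to 7, up 1 to 3, right 1 to 4, down 2 to 12, left 3 to 9, up 2 to 1, right 1 to 2 — 11 moves in all.
Check: all 12 open cells covered.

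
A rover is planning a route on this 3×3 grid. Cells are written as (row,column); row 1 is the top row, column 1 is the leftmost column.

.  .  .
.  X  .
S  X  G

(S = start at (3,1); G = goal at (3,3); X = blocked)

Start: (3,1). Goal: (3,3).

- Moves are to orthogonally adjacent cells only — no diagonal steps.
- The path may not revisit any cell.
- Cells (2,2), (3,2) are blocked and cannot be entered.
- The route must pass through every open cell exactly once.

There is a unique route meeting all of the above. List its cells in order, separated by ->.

Need to visit all 7 open cells exactly once, starting at (3,1) and ending at (3,3).
Cell (1,3) has only two open neighbours ((2,3) and (1,2)), so the path must pass straight through it: one of those is the cell it's entered from and the other is where it exits.
Route from (3,1): up 2 to (1,1), right 2 to (1,3), down 2 to (3,3) — 6 moves in all.
Check: all 7 open cells covered.

(3,1) -> (2,1) -> (1,1) -> (1,2) -> (1,3) -> (2,3) -> (3,3)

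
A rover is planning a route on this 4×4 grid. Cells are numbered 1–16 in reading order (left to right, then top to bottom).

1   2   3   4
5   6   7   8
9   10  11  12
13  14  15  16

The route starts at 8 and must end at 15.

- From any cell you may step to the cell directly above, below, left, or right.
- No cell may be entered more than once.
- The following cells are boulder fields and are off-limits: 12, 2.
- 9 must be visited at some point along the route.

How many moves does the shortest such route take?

Any route passes through 9 somewhere between 8 and 15. Summing Manhattan distances along the two legs (8 → 9 → 15) gives a lower bound of 4 + 3 = 7 moves.
A route of 7 moves achieves this: 8 → 7 → 11 → 10 → 9 → 13 → 14 → 15.
Since 7 matches the lower bound, it is optimal.

7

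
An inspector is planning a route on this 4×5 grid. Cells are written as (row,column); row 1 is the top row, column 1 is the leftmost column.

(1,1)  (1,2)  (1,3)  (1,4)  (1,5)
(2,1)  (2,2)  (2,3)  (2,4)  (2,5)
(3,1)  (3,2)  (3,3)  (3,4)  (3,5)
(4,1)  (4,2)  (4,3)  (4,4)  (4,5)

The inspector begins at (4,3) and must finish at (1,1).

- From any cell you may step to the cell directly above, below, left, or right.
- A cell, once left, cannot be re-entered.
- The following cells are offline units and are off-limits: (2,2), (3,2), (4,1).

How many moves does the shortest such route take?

5

The Manhattan distance from (4,3) to (1,1) is |4−1| + |3−1| = 5, so at least 5 moves are needed.
A route of 5 moves achieves this: (4,3) → (3,3) → (2,3) → (1,3) → (1,2) → (1,1).
Since 5 matches the lower bound, it is optimal.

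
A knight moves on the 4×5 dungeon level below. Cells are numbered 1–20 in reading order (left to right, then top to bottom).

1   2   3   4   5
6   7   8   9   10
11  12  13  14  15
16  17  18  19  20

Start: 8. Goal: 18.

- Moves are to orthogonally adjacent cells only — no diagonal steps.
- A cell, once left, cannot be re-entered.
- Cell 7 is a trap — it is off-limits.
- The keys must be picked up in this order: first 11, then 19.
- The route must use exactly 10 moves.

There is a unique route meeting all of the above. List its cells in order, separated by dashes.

The waypoints must appear in the order 11, 19, with no cell reused.
Route from 8: up to 3, 2× left (reaching 1), 2× down (reaching 11), 3× right (reaching 14), down to 19, left to 18 — 10 moves in all.
Check: order respected (11 at step 5, 19 at step 9); 10 moves as required.

8 - 3 - 2 - 1 - 6 - 11 - 12 - 13 - 14 - 19 - 18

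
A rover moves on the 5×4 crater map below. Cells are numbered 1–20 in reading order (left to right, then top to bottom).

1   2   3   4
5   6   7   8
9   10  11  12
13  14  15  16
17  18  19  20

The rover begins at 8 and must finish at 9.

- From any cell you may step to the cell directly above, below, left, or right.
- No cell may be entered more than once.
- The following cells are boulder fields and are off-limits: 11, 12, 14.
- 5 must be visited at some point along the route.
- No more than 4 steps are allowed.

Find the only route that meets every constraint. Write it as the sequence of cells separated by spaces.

The budget equals the shortest possible length, so every move has to be on a shortest route through the required cells.
Route from 8: 3× left (reaching 5), down to 9 — 4 moves in all.
Check: all required cells visited; 4 ≤ 4 moves.

8 7 6 5 9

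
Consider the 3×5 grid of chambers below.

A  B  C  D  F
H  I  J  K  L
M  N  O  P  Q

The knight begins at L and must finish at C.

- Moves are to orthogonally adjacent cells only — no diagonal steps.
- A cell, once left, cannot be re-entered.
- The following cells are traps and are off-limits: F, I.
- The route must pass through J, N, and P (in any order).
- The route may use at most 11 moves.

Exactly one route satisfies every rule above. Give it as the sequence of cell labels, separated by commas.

L, Q, P, K, J, O, N, M, H, A, B, C

The 11-move cap with required stops at J, N, P leaves no slack for detours.
Route from L: down to Q, left to P, up to K, left to J, down to O, 2× left (reaching M), 2× up (reaching A), 2× right (reaching C) — 11 moves in all.
Check: all required cells visited; 11 ≤ 11 moves.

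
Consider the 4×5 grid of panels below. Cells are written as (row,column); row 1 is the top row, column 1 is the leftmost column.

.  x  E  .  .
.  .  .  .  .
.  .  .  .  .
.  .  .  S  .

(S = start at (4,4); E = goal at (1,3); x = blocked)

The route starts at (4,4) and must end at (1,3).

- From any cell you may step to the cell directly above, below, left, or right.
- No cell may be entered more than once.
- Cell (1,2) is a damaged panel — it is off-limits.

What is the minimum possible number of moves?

The Manhattan distance from (4,4) to (1,3) is |4−1| + |4−3| = 4, so at least 4 moves are needed.
A route of 4 moves achieves this: (4,4) → (3,4) → (2,4) → (1,4) → (1,3).
Since 4 matches the lower bound, it is optimal.

4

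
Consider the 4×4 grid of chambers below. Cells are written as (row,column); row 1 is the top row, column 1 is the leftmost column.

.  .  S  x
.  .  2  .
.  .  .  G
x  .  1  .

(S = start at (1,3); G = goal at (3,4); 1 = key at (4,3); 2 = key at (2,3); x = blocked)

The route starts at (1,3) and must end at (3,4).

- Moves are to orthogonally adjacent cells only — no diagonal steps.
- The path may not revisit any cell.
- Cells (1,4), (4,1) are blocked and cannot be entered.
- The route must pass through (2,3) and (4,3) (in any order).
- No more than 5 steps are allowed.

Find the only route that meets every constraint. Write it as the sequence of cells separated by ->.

Any route must reach (2,3) and (4,3) and still end at (3,4) within 5 moves, so the order of the required stops is forced.
Route from (1,3): down 3 to (4,3), right 1 to (4,4), up 1 to (3,4) — 5 moves in all.
Check: all required cells visited; 5 ≤ 5 moves.

(1,3) -> (2,3) -> (3,3) -> (4,3) -> (4,4) -> (3,4)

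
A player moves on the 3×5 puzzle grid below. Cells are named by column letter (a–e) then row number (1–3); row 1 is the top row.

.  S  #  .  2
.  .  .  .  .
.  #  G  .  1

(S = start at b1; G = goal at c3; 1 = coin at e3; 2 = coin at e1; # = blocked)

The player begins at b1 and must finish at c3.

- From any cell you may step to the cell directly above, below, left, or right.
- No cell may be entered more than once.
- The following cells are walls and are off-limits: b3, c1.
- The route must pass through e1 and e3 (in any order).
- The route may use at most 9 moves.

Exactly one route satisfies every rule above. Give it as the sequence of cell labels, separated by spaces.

The 9-move cap with required stops at e1, e3 leaves no slack for detours.
Route from b1: down 1 to b2, right 2 to d2, up 1 to d1, right 1 to e1, down 2 to e3, left 2 to c3 — 9 moves in all.
Check: all required cells visited; 9 ≤ 9 moves.

b1 b2 c2 d2 d1 e1 e2 e3 d3 c3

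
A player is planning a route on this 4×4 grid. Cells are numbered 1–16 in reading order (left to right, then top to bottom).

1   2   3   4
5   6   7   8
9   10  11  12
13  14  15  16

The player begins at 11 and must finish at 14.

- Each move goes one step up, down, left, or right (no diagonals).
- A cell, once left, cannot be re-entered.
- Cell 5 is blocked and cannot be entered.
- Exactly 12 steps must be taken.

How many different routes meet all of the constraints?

Need simple routes of exactly 12 moves from 11 to 14 (Manhattan distance 2, so 5 moves are spent on a detour and 5 undoing it).
Enumerating: 11 15 16 12 8 4 3 7 6 10 9 13 14 | 11 15 16 12 8 4 3 2 6 10 9 13 14 | 11 15 16 12 8 7 3 2 6 10 9 13 14.
That gives 3 routes.

3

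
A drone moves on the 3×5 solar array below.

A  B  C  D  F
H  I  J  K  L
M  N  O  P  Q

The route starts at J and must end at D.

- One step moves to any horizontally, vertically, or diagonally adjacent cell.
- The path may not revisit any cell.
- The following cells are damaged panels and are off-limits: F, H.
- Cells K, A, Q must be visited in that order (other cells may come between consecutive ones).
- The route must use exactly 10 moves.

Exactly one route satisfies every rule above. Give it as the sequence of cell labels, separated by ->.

The waypoints must appear in the order K, A, Q, with no cell reused.
Route from J: right to K, up-left to C, 2× left (reaching A), 2× down-right (reaching O), 2× right (reaching Q), up to L, up-left to D — 10 moves in all.
Check: order respected (K at step 1, A at step 4, Q at step 8); 10 moves as required.

J -> K -> C -> B -> A -> I -> O -> P -> Q -> L -> D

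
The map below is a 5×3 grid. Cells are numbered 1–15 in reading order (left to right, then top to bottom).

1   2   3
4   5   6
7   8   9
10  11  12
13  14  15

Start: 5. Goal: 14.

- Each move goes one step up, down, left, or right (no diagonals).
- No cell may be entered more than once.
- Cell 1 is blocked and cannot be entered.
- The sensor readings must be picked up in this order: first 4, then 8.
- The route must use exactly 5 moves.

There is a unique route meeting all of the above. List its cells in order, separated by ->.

5 -> 4 -> 7 -> 8 -> 11 -> 14

The waypoints must appear in the order 4, 8, with no cell reused.
Route from 5: left to 4, down to 7, right to 8, 2× down (reaching 14) — 5 moves in all.
Check: order respected (4 at step 1, 8 at step 3); 5 moves as required.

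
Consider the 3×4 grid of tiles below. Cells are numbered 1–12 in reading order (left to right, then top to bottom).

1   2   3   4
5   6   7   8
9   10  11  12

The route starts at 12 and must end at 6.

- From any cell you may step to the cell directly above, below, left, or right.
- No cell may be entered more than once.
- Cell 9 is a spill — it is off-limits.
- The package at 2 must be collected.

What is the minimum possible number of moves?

Any route passes through 2 somewhere between 12 and 6. Summing Manhattan distances along the two legs (12 → 2 → 6) gives a lower bound of 4 + 1 = 5 moves.
A route of 5 moves achieves this: 12 → 8 → 4 → 3 → 2 → 6.
Since 5 matches the lower bound, it is optimal.

5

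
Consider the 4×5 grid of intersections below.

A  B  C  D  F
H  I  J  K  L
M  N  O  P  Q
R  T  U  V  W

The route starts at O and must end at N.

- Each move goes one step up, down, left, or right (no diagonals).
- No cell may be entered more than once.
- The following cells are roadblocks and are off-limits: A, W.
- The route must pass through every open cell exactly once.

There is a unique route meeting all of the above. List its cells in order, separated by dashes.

Need to visit all 18 open cells exactly once, starting at O and ending at N.
Route from O: down to U, right to V, up to P, right to Q, 2× up (reaching F), left to D, down to K, left to J, up to C, left to B, down to I, left to H, 2× down (reaching R), right to T, up to N — 17 moves in all.
Check: all 18 open cells covered.

O - U - V - P - Q - L - F - D - K - J - C - B - I - H - M - R - T - N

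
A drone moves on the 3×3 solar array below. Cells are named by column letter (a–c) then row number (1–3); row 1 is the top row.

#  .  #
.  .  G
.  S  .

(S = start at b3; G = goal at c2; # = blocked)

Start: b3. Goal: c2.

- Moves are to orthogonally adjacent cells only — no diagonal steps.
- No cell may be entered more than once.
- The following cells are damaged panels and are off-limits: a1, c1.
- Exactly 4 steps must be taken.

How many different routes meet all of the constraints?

Need simple routes of exactly 4 moves from b3 to c2 (Manhattan distance 2, so 1 moves are spent on a detour and 1 undoing it).
Enumerating: b3 a3 a2 b2 c2.
That gives 1 route.

1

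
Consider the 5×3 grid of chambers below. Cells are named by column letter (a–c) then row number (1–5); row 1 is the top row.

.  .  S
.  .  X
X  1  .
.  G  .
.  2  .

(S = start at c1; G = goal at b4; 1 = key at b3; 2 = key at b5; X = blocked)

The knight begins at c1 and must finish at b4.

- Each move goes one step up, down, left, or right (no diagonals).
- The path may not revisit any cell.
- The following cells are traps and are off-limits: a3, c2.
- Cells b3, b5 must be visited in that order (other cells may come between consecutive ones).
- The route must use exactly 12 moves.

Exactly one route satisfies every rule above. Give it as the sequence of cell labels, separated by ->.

The waypoints must appear in the order b3, b5, with no cell reused.
Route from c1: 2× left (reaching a1), down to a2, right to b2, down to b3, right to c3, 2× down (reaching c5), 2× left (reaching a5), up to a4, right to b4 — 12 moves in all.
Check: order respected (1 at step 5, 2 at step 9); 12 moves as required.

c1 -> b1 -> a1 -> a2 -> b2 -> b3 -> c3 -> c4 -> c5 -> b5 -> a5 -> a4 -> b4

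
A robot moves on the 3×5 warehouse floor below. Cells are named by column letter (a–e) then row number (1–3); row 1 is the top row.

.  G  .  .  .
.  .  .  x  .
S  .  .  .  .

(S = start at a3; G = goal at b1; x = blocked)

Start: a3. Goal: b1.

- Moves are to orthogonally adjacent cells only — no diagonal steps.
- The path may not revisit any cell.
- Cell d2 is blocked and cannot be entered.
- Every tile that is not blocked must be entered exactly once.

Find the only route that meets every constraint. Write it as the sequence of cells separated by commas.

a3, b3, c3, d3, e3, e2, e1, d1, c1, c2, b2, a2, a1, b1

Need to visit all 14 open cells exactly once, starting at a3 and ending at b1.
Cell d1 has only two open neighbours (c1 and e1), so the path must pass straight through it: one of those is the cell it's entered from and the other is where it exits.
Route from a3: right 4 to e3, up 2 to e1, left 2 to c1, down 1 to c2, left 2 to a2, up 1 to a1, right 1 to b1 — 13 moves in all.
Check: all 14 open cells covered.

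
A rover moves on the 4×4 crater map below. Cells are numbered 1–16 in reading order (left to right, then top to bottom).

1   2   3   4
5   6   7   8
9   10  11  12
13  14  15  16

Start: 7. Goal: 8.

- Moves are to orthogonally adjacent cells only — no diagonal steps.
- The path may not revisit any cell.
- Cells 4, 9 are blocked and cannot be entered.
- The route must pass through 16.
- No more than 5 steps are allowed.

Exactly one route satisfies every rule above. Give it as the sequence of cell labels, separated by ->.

The budget equals the shortest possible length, so every move has to be on a shortest route through the required cells.
Route from 7: down 2 to 15, right 1 to 16, up 2 to 8 — 5 moves in all.
Check: all required cells visited; 5 ≤ 5 moves.

7 -> 11 -> 15 -> 16 -> 12 -> 8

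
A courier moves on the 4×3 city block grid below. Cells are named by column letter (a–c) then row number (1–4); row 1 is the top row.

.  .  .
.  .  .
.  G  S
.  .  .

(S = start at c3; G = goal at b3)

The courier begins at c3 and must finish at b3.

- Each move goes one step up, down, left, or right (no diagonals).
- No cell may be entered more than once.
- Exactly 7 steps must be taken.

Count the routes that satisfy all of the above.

6

Need simple routes of exactly 7 moves from c3 to b3 (Manhattan distance 1, so 3 moves are spent on a detour and 3 undoing it).
Enumerating: c3 c2 c1 b1 b2 a2 a3 b3 | c3 c2 c1 b1 a1 a2 a3 b3 | c3 c2 c1 b1 a1 a2 b2 b3 | c3 c2 b2 b1 a1 a2 a3 b3 | c3 c2 b2 a2 a3 a4 b4 b3 | c3 c4 b4 a4 a3 a2 b2 b3.
That gives 6 routes.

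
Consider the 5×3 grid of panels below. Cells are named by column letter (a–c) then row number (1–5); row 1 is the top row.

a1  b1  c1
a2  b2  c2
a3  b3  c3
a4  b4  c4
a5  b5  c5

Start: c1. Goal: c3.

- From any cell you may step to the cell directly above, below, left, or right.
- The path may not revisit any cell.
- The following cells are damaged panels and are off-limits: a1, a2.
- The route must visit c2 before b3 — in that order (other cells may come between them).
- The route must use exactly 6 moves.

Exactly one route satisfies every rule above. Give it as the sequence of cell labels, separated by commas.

The waypoints must appear in the order c2, b3, with no cell reused.
Route from c1: down to c2, left to b2, 2× down (reaching b4), right to c4, up to c3 — 6 moves in all.
Check: order respected (c2 at step 1, b3 at step 3); 6 moves as required.

c1, c2, b2, b3, b4, c4, c3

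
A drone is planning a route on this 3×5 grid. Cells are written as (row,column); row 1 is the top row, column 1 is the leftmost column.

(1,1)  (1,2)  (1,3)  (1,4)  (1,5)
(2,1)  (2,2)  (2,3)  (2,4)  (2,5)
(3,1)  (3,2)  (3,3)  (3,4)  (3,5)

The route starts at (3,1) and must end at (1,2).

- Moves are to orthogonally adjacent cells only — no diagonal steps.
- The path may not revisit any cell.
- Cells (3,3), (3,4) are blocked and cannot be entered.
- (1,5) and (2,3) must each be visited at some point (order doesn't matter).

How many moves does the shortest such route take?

Any route passes through (1,5) and (2,3) in some order between (3,1) and (1,2). Summing Manhattan distances along each leg and taking the cheapest ordering ((3,1) → (2,3) → (1,5) → (1,2)) gives a lower bound of 3 + 3 + 3 = 9 moves.
A route of 9 moves achieves this: (3,1) → (2,1) → (2,2) → (2,3) → (2,4) → (2,5) → (1,5) → (1,4) → (1,3) → (1,2).
Since 9 matches the lower bound, it is optimal.

9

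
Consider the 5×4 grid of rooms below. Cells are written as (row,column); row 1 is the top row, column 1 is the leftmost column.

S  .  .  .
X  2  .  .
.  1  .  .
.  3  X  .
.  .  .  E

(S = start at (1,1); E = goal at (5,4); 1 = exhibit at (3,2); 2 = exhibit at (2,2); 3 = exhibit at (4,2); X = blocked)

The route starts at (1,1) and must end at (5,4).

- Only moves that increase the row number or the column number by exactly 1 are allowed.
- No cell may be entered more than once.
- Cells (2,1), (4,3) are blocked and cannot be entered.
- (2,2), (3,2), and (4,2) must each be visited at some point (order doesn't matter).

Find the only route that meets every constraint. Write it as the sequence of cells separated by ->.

Moves only go right or down, so the column and row indices never decrease.
Route from (1,1): right to (1,2), 4× down (reaching (5,2)), 2× right (reaching (5,4)) — 7 moves in all.
Check: all required cells visited.

(1,1) -> (1,2) -> (2,2) -> (3,2) -> (4,2) -> (5,2) -> (5,3) -> (5,4)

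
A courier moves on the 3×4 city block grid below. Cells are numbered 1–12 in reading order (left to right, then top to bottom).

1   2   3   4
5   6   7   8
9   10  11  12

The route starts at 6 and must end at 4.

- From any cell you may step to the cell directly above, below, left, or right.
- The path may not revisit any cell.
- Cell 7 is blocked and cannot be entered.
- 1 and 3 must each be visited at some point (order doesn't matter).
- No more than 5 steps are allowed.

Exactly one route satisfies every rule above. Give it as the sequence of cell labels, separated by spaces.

Any route must reach 1 and 3 and still end at 4 within 5 moves, so the order of the required stops is forced.
Route from 6: left to 5, up to 1, 3× right (reaching 4) — 5 moves in all.
Check: all required cells visited; 5 ≤ 5 moves.

6 5 1 2 3 4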